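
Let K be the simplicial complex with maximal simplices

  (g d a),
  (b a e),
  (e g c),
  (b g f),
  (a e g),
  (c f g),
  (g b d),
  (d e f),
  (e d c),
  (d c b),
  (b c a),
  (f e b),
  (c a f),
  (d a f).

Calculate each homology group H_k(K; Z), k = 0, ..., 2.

H_0 ≅ Z,  H_1 ≅ Z^2,  H_2 ≅ Z.

Order the vertices as a < b < c < d < e < f < g. Listing each simplex with vertices in this order, K has dimension 2 with simplices:

  0-simplices (7): a, b, c, d, e, f, g
  1-simplices (21): ab, ac, ad, ae, af, ag, bc, bd, be, bf, bg, cd, ce, cf, cg, de, df, dg, ef, eg, fg
  2-simplices (14): abc, abe, acf, adf, adg, aeg, bcd, bdg, bef, bfg, cde, ceg, cfg, def

Hence C_0 ≅ Z^7, C_1 ≅ Z^21, C_2 ≅ Z^14.

The boundary map ∂_1: C_1 → C_0 maps an edge to its endpoints' difference, ∂[p,q] = q − p. For instance
  ∂cd = d − c.
The resulting 7×21 matrix has rank 6, and its Smith normal form has invariant factors (1,1,1,1,1,1).

Boundary ∂_2: C_2 → C_1 maps a triangle to the signed sum of its edges. For instance
  ∂bfg = fg − bg + bf,
  ∂abc = bc − ac + ab.
The resulting 21×14 matrix has rank 13, and its Smith normal form has invariant factors (1,1,1,1,1,1,1,1,1,1,1,1,1).

From H_k ≅ ker(∂_k) / im(∂_{k+1}) we obtain:

  H_0: rank C_0 − rank ∂_1 = 7 − 6 = 1, and the invariant factors of ∂_1 are all 1, so H_0 ≅ Z.
  H_1: rank ker ∂_1 − rank ∂_2 = (21 − 6) − 13 = 2, and the invariant factors of ∂_2 are all 1, so H_1 ≅ Z^2.
  H_2: rank ker ∂_2 − rank ∂_3 = (14 − 13) − 0 = 1, and there is no ∂_3, so H_2 ≅ Z.

As a check, the Euler characteristic is 7 − 21 + 14 = 0, which agrees with 1 − 2 + 1 = 0.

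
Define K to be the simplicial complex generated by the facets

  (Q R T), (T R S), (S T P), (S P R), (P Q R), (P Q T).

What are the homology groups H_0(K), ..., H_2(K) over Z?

H_0 = Z,  H_1 = 0,  H_2 = Z.

We work with the vertex ordering P < Q < R < S < T. The simplices of K, each written with vertices in increasing order, are:

  0-simplices (5): P, Q, R, S, T
  1-simplices (9): PQ, PR, PS, PT, QR, QT, RS, RT, ST
  2-simplices (6): PQR, PQT, PRS, PST, QRT, RST

giving chain groups C_0 ≅ Z^5, C_1 ≅ Z^9, C_2 ≅ Z^6.

Boundary ∂_1: C_1 → C_0 sends each edge [p,q] (with p < q) to q − p. For instance
  ∂RS = S − R.
This gives a 5×9 integer matrix of rank 4; reducing to Smith normal form yields diagonal entries (1,1,1,1).

The boundary map ∂_2: C_2 → C_1 acts by ∂[p,q,r] = [q,r] − [p,r] + [p,q]. For instance
  ∂QRT = RT − QT + QR,
  ∂PQT = QT − PT + PQ.
The resulting 9×6 matrix has rank 5, and its Smith normal form has invariant factors (1,1,1,1,1).

Now H_k = ker ∂_k / im ∂_{k+1}, so:

  H_0: rank C_0 − rank ∂_1 = 5 − 4 = 1, and the invariant factors of ∂_1 are all 1, so H_0 = Z.
  H_1: rank ker ∂_1 − rank ∂_2 = (9 − 4) − 5 = 0, and the invariant factors of ∂_2 are all 1, so H_1 = 0.
  H_2: rank ker ∂_2 − rank ∂_3 = (6 − 5) − 0 = 1, and there is no ∂_3, so H_2 = Z.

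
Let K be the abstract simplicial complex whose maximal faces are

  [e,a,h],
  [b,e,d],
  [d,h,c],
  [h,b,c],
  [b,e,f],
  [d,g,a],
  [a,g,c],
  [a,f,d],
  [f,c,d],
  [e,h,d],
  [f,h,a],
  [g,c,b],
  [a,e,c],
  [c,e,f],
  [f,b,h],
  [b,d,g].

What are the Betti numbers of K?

Fix the vertex order a < b < c < d < e < f < g < h and write every simplex with vertices in increasing order. Then dim K = 2 and the simplices of K are:

  0-simplices (8): a, b, c, d, e, f, g, h
  1-simplices (24): ac, ad, ae, af, ag, ah, bc, bd, be, bf, bg, bh, cd, ce, cf, cg, ch, de, df, dg, dh, ef, eh, fh
  2-simplices (16): ace, acg, adf, adg, aeh, afh, bcg, bch, bde, bdg, bef, bfh, cdf, cdh, cef, deh

Hence C_0 ≅ Z^8, C_1 ≅ Z^24, C_2 ≅ Z^16.

Boundary ∂_1: C_1 → C_0 sends each edge [p,q] (with p < q) to q − p.
As a 8×24 matrix over Z this has rank 7, with invariant factors (1,1,1,1,1,1,1).

∂_2: C_2 → C_1 sends each 2-simplex [p,q,r] to [q,r] − [p,r] + [p,q]. For instance
  ∂deh = eh − dh + de,
  ∂acg = cg − ag + ac.
As a 24×16 matrix over Z this has rank 15, with invariant factors (1,1,1,1,1,1,1,1,1,1,1,1,1,1,1).

From H_k ≅ ker(∂_k) / im(∂_{k+1}) we obtain:

  H_0: rank C_0 − rank ∂_1 = 8 − 7 = 1, and the invariant factors of ∂_1 are all 1, so H_0 ≅ Z.
  H_1: rank ker ∂_1 − rank ∂_2 = (24 − 7) − 15 = 2, and the invariant factors of ∂_2 are all 1, so H_1 ≅ Z^2.
  H_2: rank ker ∂_2 − rank ∂_3 = (16 − 15) − 0 = 1, and there is no ∂_3, so H_2 ≅ Z.

Hence the Betti numbers are b_0 = 1, b_1 = 2, b_2 = 1.

b_0 = 1, b_1 = 2, b_2 = 1.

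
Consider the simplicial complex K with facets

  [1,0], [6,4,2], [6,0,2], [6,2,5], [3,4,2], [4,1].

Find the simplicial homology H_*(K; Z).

Order the vertices as 0 < 1 < 2 < 3 < 4 < 5 < 6. Listing each simplex with vertices in this order, K has dimension 2 with simplices:

  0-simplices (7): [0], [1], [2], [3], [4], [5], [6]
  1-simplices (11): [0,1], [0,2], [0,6], [1,4], [2,3], [2,4], [2,5], [2,6], [3,4], [4,6], [5,6]
  2-simplices (4): [0,2,6], [2,3,4], [2,4,6], [2,5,6]

Hence C_0 ≅ Z^7, C_1 ≅ Z^11, C_2 ≅ Z^4.

The boundary map ∂_1: C_1 → C_0 sends each edge [p,q] (with p < q) to q − p. For instance
  ∂[2,4] = [4] − [2].
The resulting 7×11 matrix has rank 6, and its Smith normal form has invariant factors (1,1,1,1,1,1).

The boundary map ∂_2: C_2 → C_1 sends each 2-simplex [p,q,r] to [q,r] − [p,r] + [p,q]. For instance
  ∂[2,3,4] = [3,4] − [2,4] + [2,3],
  ∂[0,2,6] = [2,6] − [0,6] + [0,2].
This gives a 11×4 integer matrix of rank 4; reducing to Smith normal form yields diagonal entries (1,1,1,1).

From H_k ≅ ker(∂_k) / im(∂_{k+1}) we obtain:

  H_0: rank C_0 − rank ∂_1 = 7 − 6 = 1, and the invariant factors of ∂_1 are all 1, so H_0 = Z.
  H_1: rank ker ∂_1 − rank ∂_2 = (11 − 6) − 4 = 1, and the invariant factors of ∂_2 are all 1, so H_1 = Z.
  H_2: rank ker ∂_2 − rank ∂_3 = (4 − 4) − 0 = 0, and there is no ∂_3, so H_2 = 0.

H_0 ≅ Z,  H_1 ≅ Z,  H_2 = 0.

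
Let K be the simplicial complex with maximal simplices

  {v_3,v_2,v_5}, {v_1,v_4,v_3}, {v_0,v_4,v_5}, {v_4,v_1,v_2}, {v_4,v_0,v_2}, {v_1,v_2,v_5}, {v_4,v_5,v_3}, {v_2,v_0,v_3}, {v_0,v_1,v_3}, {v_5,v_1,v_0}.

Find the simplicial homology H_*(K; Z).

H_0 = Z,  H_1 = Z/2Z,  H_2 = 0.

Take the total order v_0 < v_1 < v_2 < v_3 < v_4 < v_5 on the vertex set. Then K (dimension 2) consists of the simplices:

  0-simplices (6): [v_0], [v_1], [v_2], [v_3], [v_4], [v_5]
  1-simplices (15): (15 of them)
  2-simplices (10): [v_0,v_1,v_3], [v_0,v_1,v_5], [v_0,v_2,v_3], [v_0,v_2,v_4], [v_0,v_4,v_5], [v_1,v_2,v_4], [v_1,v_2,v_5], [v_1,v_3,v_4], [v_2,v_3,v_5], [v_3,v_4,v_5]

Hence C_0 ≅ Z^6, C_1 ≅ Z^15, C_2 ≅ Z^10.

The boundary map ∂_1: C_1 → C_0 sends each edge [p,q] (with p < q) to q − p.
The resulting 6×15 matrix has rank 5, and its Smith normal form has invariant factors (1,1,1,1,1).

Boundary ∂_2: C_2 → C_1 sends each 2-simplex [p,q,r] to [q,r] − [p,r] + [p,q]. For instance
  ∂[v_0,v_4,v_5] = [v_4,v_5] − [v_0,v_5] + [v_0,v_4],
  ∂[v_0,v_2,v_4] = [v_2,v_4] − [v_0,v_4] + [v_0,v_2].
This gives a 15×10 integer matrix of rank 10; reducing to Smith normal form yields diagonal entries (1,1,1,1,1,1,1,1,1,2).

Computing H_k = (kernel of ∂_k) / (image of ∂_{k+1}):

  H_0: rank C_0 − rank ∂_1 = 6 − 5 = 1, and the invariant factors of ∂_1 are all 1, so H_0 ≅ Z.
  H_1: rank ker ∂_1 − rank ∂_2 = (15 − 5) − 10 = 0, and ∂_2 has invariant factor 2 > 1, so H_1 ≅ Z/2Z.
  H_2: rank ker ∂_2 − rank ∂_3 = (10 − 10) − 0 = 0, and there is no ∂_3, so H_2 ≅ 0.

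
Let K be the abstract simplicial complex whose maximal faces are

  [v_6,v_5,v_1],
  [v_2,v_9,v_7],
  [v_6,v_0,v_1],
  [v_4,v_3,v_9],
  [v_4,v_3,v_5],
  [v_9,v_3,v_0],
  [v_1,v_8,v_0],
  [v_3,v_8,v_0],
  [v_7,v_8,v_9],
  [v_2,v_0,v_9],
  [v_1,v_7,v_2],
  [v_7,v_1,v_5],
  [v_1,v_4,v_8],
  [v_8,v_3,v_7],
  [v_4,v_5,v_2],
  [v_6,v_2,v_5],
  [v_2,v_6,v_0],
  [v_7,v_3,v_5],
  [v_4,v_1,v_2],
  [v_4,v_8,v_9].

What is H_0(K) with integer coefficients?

We work with the vertex ordering v_0 < v_1 < v_2 < v_3 < v_4 < v_5 < v_6 < v_7 < v_8 < v_9. The simplices of K, each written with vertices in increasing order, are:

  0-simplices (10): [v_0], [v_1], [v_2], [v_3], [v_4], [v_5], [v_6], [v_7], [v_8], [v_9]
  1-simplices (30): (30 of them)
  2-simplices (20): (20 of them)

Hence C_0 ≅ Z^10, C_1 ≅ Z^30, C_2 ≅ Z^20.

The boundary map ∂_1: C_1 → C_0 sends each edge [p,q] (with p < q) to q − p. For instance
  ∂[v_0,v_6] = [v_6] − [v_0].
As a 10×30 matrix over Z this has rank 9, with invariant factors (1,1,1,1,1,1,1,1,1).

Boundary ∂_2: C_2 → C_1 maps a triangle to the signed sum of its edges. For instance
  ∂[v_0,v_3,v_8] = [v_3,v_8] − [v_0,v_8] + [v_0,v_3],
  ∂[v_2,v_7,v_9] = [v_7,v_9] − [v_2,v_9] + [v_2,v_7].
This gives a 30×20 integer matrix of rank 20; reducing to Smith normal form yields diagonal entries (1,1,1,1,1,1,1,1,1,1,1,1,1,1,1,1,1,1,1,2).

Reading off H_k = ker ∂_k / im ∂_{k+1}:

  H_0: rank C_0 − rank ∂_1 = 10 − 9 = 1, and the invariant factors of ∂_1 are all 1, so H_0 ≅ Z.

(K is a triangulation of the Klein bottle.)

H_0 = Z.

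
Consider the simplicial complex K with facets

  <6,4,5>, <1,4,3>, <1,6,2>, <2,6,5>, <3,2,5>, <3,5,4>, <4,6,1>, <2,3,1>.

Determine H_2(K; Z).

H_2 ≅ Z.

Take the total order 1 < 2 < 3 < 4 < 5 < 6 on the vertex set. Then K (dimension 2) consists of the simplices:

  0-simplices (6): [1], [2], [3], [4], [5], [6]
  1-simplices (12): [1,2], [1,3], [1,4], [1,6], [2,3], [2,5], [2,6], [3,4], [3,5], [4,5], [4,6], [5,6]
  2-simplices (8): [1,2,3], [1,2,6], [1,3,4], [1,4,6], [2,3,5], [2,5,6], [3,4,5], [4,5,6]

so the chain groups are C_0 ≅ Z^6, C_1 ≅ Z^12, C_2 ≅ Z^8.

∂_1: C_1 → C_0 is given by ∂[p,q] = [q] − [p]. For instance
  ∂[1,2] = [2] − [1].
This gives a 6×12 integer matrix of rank 5; reducing to Smith normal form yields diagonal entries (1,1,1,1,1).

The boundary map ∂_2: C_2 → C_1 acts by ∂[p,q,r] = [q,r] − [p,r] + [p,q]. For instance
  ∂[2,3,5] = [3,5] − [2,5] + [2,3],
  ∂[1,3,4] = [3,4] − [1,4] + [1,3].
The resulting 12×8 matrix has rank 7, and its Smith normal form has invariant factors (1,1,1,1,1,1,1).

Computing H_k = (kernel of ∂_k) / (image of ∂_{k+1}):

  H_2: rank ker ∂_2 − rank ∂_3 = (8 − 7) − 0 = 1, and there is no ∂_3, so H_2 ≅ Z.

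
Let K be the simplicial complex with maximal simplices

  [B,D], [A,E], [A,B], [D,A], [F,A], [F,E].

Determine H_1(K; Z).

Take the total order A < B < D < E < F on the vertex set. Then K (dimension 1) consists of the simplices:

  0-simplices (5): A, B, D, E, F
  1-simplices (6): AB, AD, AE, AF, BD, EF

Hence C_0 ≅ Z^5, C_1 ≅ Z^6.

The boundary map ∂_1: C_1 → C_0 maps an edge to its endpoints' difference, ∂[p,q] = q − p. For instance
  ∂AE = E − A.
This gives a 5×6 integer matrix of rank 4; reducing to Smith normal form yields diagonal entries (1,1,1,1).

Reading off H_k = ker ∂_k / im ∂_{k+1}:

  H_1: rank ker ∂_1 − rank ∂_2 = (6 − 4) − 0 = 2, and there is no ∂_2, so H_1 = Z^2.

H_1 = Z^2.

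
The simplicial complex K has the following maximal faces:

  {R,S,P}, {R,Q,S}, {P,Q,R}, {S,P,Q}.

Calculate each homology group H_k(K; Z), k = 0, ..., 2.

H_0 = Z,  H_1 = 0,  H_2 = Z.

We work with the vertex ordering P < Q < R < S. The simplices of K, each written with vertices in increasing order, are:

  0-simplices (4): P, Q, R, S
  1-simplices (6): PQ, PR, PS, QR, QS, RS
  2-simplices (4): PQR, PQS, PRS, QRS

so the chain groups are C_0 ≅ Z^4, C_1 ≅ Z^6, C_2 ≅ Z^4.

Boundary ∂_1: C_1 → C_0 maps an edge to its endpoints' difference, ∂[p,q] = q − p. For instance
  ∂PR = R − P.
As a 4×6 matrix over Z this has rank 3, with invariant factors (1,1,1).

The boundary map ∂_2: C_2 → C_1 sends each 2-simplex [p,q,r] to [q,r] − [p,r] + [p,q]. For instance
  ∂PQR = QR − PR + PQ,
  ∂PQS = QS − PS + PQ.
The resulting 6×4 matrix has rank 3, and its Smith normal form has invariant factors (1,1,1).

Now H_k = ker ∂_k / im ∂_{k+1}, so:

  H_0: rank C_0 − rank ∂_1 = 4 − 3 = 1, and the invariant factors of ∂_1 are all 1, so H_0 ≅ Z.
  H_1: rank ker ∂_1 − rank ∂_2 = (6 − 3) − 3 = 0, and the invariant factors of ∂_2 are all 1, so H_1 ≅ 0.
  H_2: rank ker ∂_2 − rank ∂_3 = (4 − 3) − 0 = 1, and there is no ∂_3, so H_2 ≅ Z.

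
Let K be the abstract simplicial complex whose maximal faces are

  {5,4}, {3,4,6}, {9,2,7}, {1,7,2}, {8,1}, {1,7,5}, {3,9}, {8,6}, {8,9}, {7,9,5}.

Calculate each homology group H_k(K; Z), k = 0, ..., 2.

H_0 ≅ Z,  H_1 ≅ Z^3,  H_2 = 0.

Order the vertices as 1 < 2 < 3 < 4 < 5 < 6 < 7 < 8 < 9. Listing each simplex with vertices in this order, K has dimension 2 with simplices:

  0-simplices (9): [1], [2], [3], [4], [5], [6], [7], [8], [9]
  1-simplices (16): [1,2], [1,5], [1,7], [1,8], [2,7], [2,9], [3,4], [3,6], [3,9], [4,5], [4,6], [5,7], [5,9], [6,8], [7,9], [8,9]
  2-simplices (5): [1,2,7], [1,5,7], [2,7,9], [3,4,6], [5,7,9]

Hence C_0 ≅ Z^9, C_1 ≅ Z^16, C_2 ≅ Z^5.

∂_1: C_1 → C_0 is given by ∂[p,q] = [q] − [p].
The 9×16 boundary matrix has rank 8 and Smith normal form diag(1,1,1,1,1,1,1,1).

The boundary map ∂_2: C_2 → C_1 sends each 2-simplex [p,q,r] to [q,r] − [p,r] + [p,q]. For instance
  ∂[1,5,7] = [5,7] − [1,7] + [1,5],
  ∂[3,4,6] = [4,6] − [3,6] + [3,4].
The resulting 16×5 matrix has rank 5, and its Smith normal form has invariant factors (1,1,1,1,1).

Computing H_k = (kernel of ∂_k) / (image of ∂_{k+1}):

  H_0: rank C_0 − rank ∂_1 = 9 − 8 = 1, and the invariant factors of ∂_1 are all 1, so H_0 = Z.
  H_1: rank ker ∂_1 − rank ∂_2 = (16 − 8) − 5 = 3, and the invariant factors of ∂_2 are all 1, so H_1 = Z^3.
  H_2: rank ker ∂_2 − rank ∂_3 = (5 − 5) − 0 = 0, and there is no ∂_3, so H_2 = 0.

As a check, the Euler characteristic is 9 − 16 + 5 = -2, which agrees with 1 − 3 + 0 = -2.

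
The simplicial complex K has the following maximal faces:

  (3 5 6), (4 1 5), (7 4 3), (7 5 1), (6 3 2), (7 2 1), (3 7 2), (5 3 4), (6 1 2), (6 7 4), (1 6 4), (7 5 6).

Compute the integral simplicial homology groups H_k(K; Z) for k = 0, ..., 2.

K has 7 vertices, 18 edges, 12 triangles.
rank ∂_0 = 0, rank ∂_1 = 6 ⇒ b_0 = 7 − 0 − 6 = 1; all invariant factors of ∂_1 are 1 so no torsion. So H_0 = Z.
rank ∂_1 = 6, rank ∂_2 = 12 ⇒ b_1 = 18 − 6 − 12 = 0; ∂_2 has invariant factor(s) [2] giving torsion. So H_1 = Z_2.
rank ∂_2 = 12, rank ∂_3 = 0 ⇒ b_2 = 12 − 12 − 0 = 0. So H_2 = 0.

H_0 = Z,  H_1 = Z_2,  H_2 = 0.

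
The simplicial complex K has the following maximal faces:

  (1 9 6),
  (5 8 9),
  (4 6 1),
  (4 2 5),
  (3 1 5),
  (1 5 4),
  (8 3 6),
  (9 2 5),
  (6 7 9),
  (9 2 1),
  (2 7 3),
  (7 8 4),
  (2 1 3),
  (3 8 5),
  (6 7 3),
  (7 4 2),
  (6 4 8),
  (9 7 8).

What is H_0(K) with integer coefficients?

Order the vertices as 1 < 2 < 3 < 4 < 5 < 6 < 7 < 8 < 9. Listing each simplex with vertices in this order, K has dimension 2 with simplices:

  0-simplices (9): [1], [2], [3], [4], [5], [6], [7], [8], [9]
  1-simplices (27): (27 of them)
  2-simplices (18): [1,2,3], [1,2,9], [1,3,5], [1,4,5], [1,4,6], [1,6,9], [2,3,7], [2,4,5], [2,4,7], [2,5,9], [3,5,8], [3,6,7], [3,6,8], [4,6,8], [4,7,8], [5,8,9], [6,7,9], [7,8,9]

Hence C_0 ≅ Z^9, C_1 ≅ Z^27, C_2 ≅ Z^18.

∂_1: C_1 → C_0 maps an edge to its endpoints' difference, ∂[p,q] = q − p. For instance
  ∂[1,6] = [6] − [1].
The resulting 9×27 matrix has rank 8, and its Smith normal form has invariant factors (1,1,1,1,1,1,1,1).

∂_2: C_2 → C_1 sends each 2-simplex [p,q,r] to [q,r] − [p,r] + [p,q]. For instance
  ∂[1,2,9] = [2,9] − [1,9] + [1,2],
  ∂[4,6,8] = [6,8] − [4,8] + [4,6].
The resulting 27×18 matrix has rank 18, and its Smith normal form has invariant factors (1,1,1,1,1,1,1,1,1,1,1,1,1,1,1,1,1,2).

Now H_k = ker ∂_k / im ∂_{k+1}, so:

  H_0: rank C_0 − rank ∂_1 = 9 − 8 = 1, and the invariant factors of ∂_1 are all 1, so H_0 ≅ Z.

H_0 ≅ Z.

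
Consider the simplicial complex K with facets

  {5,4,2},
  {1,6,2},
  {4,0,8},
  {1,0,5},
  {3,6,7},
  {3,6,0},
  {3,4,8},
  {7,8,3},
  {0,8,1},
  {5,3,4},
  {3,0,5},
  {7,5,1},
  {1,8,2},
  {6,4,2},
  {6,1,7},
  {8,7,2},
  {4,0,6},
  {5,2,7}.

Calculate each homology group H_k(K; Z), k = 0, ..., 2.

Fix the vertex order 0 < 1 < 2 < 3 < 4 < 5 < 6 < 7 < 8 and write every simplex with vertices in increasing order. Then dim K = 2 and the simplices of K are:

  0-simplices (9): [0], [1], [2], [3], [4], [5], [6], [7], [8]
  1-simplices (27): (27 of them)
  2-simplices (18): [0,1,5], [0,1,8], [0,3,5], [0,3,6], [0,4,6], [0,4,8], [1,2,6], [1,2,8], [1,5,7], [1,6,7], [2,4,5], [2,4,6], [2,5,7], [2,7,8], [3,4,5], [3,4,8], [3,6,7], [3,7,8]

Hence C_0 ≅ Z^9, C_1 ≅ Z^27, C_2 ≅ Z^18.

Boundary ∂_1: C_1 → C_0 maps an edge to its endpoints' difference, ∂[p,q] = q − p. For instance
  ∂[3,5] = [5] − [3].
The resulting 9×27 matrix has rank 8, and its Smith normal form has invariant factors (1,1,1,1,1,1,1,1).

The boundary map ∂_2: C_2 → C_1 maps a triangle to the signed sum of its edges. For instance
  ∂[2,5,7] = [5,7] − [2,7] + [2,5],
  ∂[1,2,6] = [2,6] − [1,6] + [1,2].
The 27×18 boundary matrix has rank 18 and Smith normal form diag(1,1,1,1,1,1,1,1,1,1,1,1,1,1,1,1,1,2).

From H_k ≅ ker(∂_k) / im(∂_{k+1}) we obtain:

  H_0: rank C_0 − rank ∂_1 = 9 − 8 = 1, and the invariant factors of ∂_1 are all 1, so H_0 = Z.
  H_1: rank ker ∂_1 − rank ∂_2 = (27 − 8) − 18 = 1, and ∂_2 has invariant factor 2 > 1, so H_1 = Z ⊕ Z/2Z.
  H_2: rank ker ∂_2 − rank ∂_3 = (18 − 18) − 0 = 0, and there is no ∂_3, so H_2 = 0.

H_0 ≅ Z,  H_1 ≅ Z ⊕ Z/2Z,  H_2 = 0.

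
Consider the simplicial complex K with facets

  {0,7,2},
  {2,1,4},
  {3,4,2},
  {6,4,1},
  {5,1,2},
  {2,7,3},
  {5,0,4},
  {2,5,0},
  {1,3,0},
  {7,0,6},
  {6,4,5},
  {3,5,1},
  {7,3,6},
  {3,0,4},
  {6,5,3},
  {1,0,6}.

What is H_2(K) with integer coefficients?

H_2 = Z.

Take the total order 0 < 1 < 2 < 3 < 4 < 5 < 6 < 7 on the vertex set. Then K (dimension 2) consists of the simplices:

  0-simplices (8): [0], [1], [2], [3], [4], [5], [6], [7]
  1-simplices (24): (24 of them)
  2-simplices (16): [0,1,3], [0,1,6], [0,2,5], [0,2,7], [0,3,4], [0,4,5], [0,6,7], [1,2,4], [1,2,5], [1,3,5], [1,4,6], [2,3,4], [2,3,7], [3,5,6], [3,6,7], [4,5,6]

giving chain groups C_0 ≅ Z^8, C_1 ≅ Z^24, C_2 ≅ Z^16.

The boundary map ∂_1: C_1 → C_0 sends each edge [p,q] (with p < q) to q − p.
This gives a 8×24 integer matrix of rank 7; reducing to Smith normal form yields diagonal entries (1,1,1,1,1,1,1).

∂_2: C_2 → C_1 acts by ∂[p,q,r] = [q,r] − [p,r] + [p,q]. For instance
  ∂[1,2,5] = [2,5] − [1,5] + [1,2],
  ∂[3,5,6] = [5,6] − [3,6] + [3,5].
As a 24×16 matrix over Z this has rank 15, with invariant factors (1,1,1,1,1,1,1,1,1,1,1,1,1,1,1).

Computing H_k = (kernel of ∂_k) / (image of ∂_{k+1}):

  H_2: rank ker ∂_2 − rank ∂_3 = (16 − 15) − 0 = 1, and there is no ∂_3, so H_2 = Z.

(K is a triangulation of the torus T^2.)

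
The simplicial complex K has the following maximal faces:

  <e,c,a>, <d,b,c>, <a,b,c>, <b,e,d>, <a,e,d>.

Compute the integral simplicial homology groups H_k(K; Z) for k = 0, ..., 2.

H_0 = Z,  H_1 = Z,  H_2 = 0.

Order the vertices as a < b < c < d < e. Listing each simplex with vertices in this order, K has dimension 2 with simplices:

  0-simplices (5): a, b, c, d, e
  1-simplices (10): ab, ac, ad, ae, bc, bd, be, cd, ce, de
  2-simplices (5): abc, ace, ade, bcd, bde

so the chain groups are C_0 ≅ Z^5, C_1 ≅ Z^10, C_2 ≅ Z^5.

∂_1: C_1 → C_0 is given by ∂[p,q] = [q] − [p]. For instance
  ∂ab = b − a.
This gives a 5×10 integer matrix of rank 4; reducing to Smith normal form yields diagonal entries (1,1,1,1).

Boundary ∂_2: C_2 → C_1 sends each 2-simplex [p,q,r] to [q,r] − [p,r] + [p,q]. For instance
  ∂bde = de − be + bd,
  ∂bcd = cd − bd + bc.
The resulting 10×5 matrix has rank 5, and its Smith normal form has invariant factors (1,1,1,1,1).

Computing H_k = (kernel of ∂_k) / (image of ∂_{k+1}):

  H_0: rank C_0 − rank ∂_1 = 5 − 4 = 1, and the invariant factors of ∂_1 are all 1, so H_0 = Z.
  H_1: rank ker ∂_1 − rank ∂_2 = (10 − 4) − 5 = 1, and the invariant factors of ∂_2 are all 1, so H_1 = Z.
  H_2: rank ker ∂_2 − rank ∂_3 = (5 − 5) − 0 = 0, and there is no ∂_3, so H_2 = 0.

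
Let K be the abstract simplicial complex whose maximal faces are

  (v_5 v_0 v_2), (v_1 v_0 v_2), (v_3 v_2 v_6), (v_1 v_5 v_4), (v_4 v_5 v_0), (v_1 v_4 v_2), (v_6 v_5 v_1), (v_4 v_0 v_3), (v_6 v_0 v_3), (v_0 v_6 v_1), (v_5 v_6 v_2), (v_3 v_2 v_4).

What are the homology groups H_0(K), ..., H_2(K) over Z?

H_0 = Z,  H_1 = Z/2Z,  H_2 = 0.

Take the total order v_0 < v_1 < v_2 < v_3 < v_4 < v_5 < v_6 on the vertex set. Then K (dimension 2) consists of the simplices:

  0-simplices (7): [v_0], [v_1], [v_2], [v_3], [v_4], [v_5], [v_6]
  1-simplices (18): (18 of them)
  2-simplices (12): (12 of them)

Hence C_0 ≅ Z^7, C_1 ≅ Z^18, C_2 ≅ Z^12.

The boundary map ∂_1: C_1 → C_0 maps an edge to its endpoints' difference, ∂[p,q] = q − p.
As a 7×18 matrix over Z this has rank 6, with invariant factors (1,1,1,1,1,1).

∂_2: C_2 → C_1 acts by ∂[p,q,r] = [q,r] − [p,r] + [p,q]. For instance
  ∂[v_0,v_1,v_2] = [v_1,v_2] − [v_0,v_2] + [v_0,v_1],
  ∂[v_0,v_4,v_5] = [v_4,v_5] − [v_0,v_5] + [v_0,v_4].
This gives a 18×12 integer matrix of rank 12; reducing to Smith normal form yields diagonal entries (1,1,1,1,1,1,1,1,1,1,1,2).

Reading off H_k = ker ∂_k / im ∂_{k+1}:

  H_0: rank C_0 − rank ∂_1 = 7 − 6 = 1, and the invariant factors of ∂_1 are all 1, so H_0 = Z.
  H_1: rank ker ∂_1 − rank ∂_2 = (18 − 6) − 12 = 0, and ∂_2 has invariant factor 2 > 1, so H_1 = Z/2Z.
  H_2: rank ker ∂_2 − rank ∂_3 = (12 − 12) − 0 = 0, and there is no ∂_3, so H_2 = 0.

(K is a triangulation of the real projective plane RP^2.)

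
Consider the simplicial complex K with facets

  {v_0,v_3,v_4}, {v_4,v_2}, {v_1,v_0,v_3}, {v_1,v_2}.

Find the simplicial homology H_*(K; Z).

Fix the vertex order v_0 < v_1 < v_2 < v_3 < v_4 and write every simplex with vertices in increasing order. Then dim K = 2 and the simplices of K are:

  0-simplices (5): [v_0], [v_1], [v_2], [v_3], [v_4]
  1-simplices (7): [v_0,v_1], [v_0,v_3], [v_0,v_4], [v_1,v_2], [v_1,v_3], [v_2,v_4], [v_3,v_4]
  2-simplices (2): [v_0,v_1,v_3], [v_0,v_3,v_4]

so the chain groups are C_0 ≅ Z^5, C_1 ≅ Z^7, C_2 ≅ Z^2.

∂_1: C_1 → C_0 sends each edge [p,q] (with p < q) to q − p.
As a 5×7 matrix over Z this has rank 4, with invariant factors (1,1,1,1).

Boundary ∂_2: C_2 → C_1 maps a triangle to the signed sum of its edges. For instance
  ∂[v_0,v_3,v_4] = [v_3,v_4] − [v_0,v_4] + [v_0,v_3],
  ∂[v_0,v_1,v_3] = [v_1,v_3] − [v_0,v_3] + [v_0,v_1].
This gives a 7×2 integer matrix of rank 2; reducing to Smith normal form yields diagonal entries (1,1).

Computing H_k = (kernel of ∂_k) / (image of ∂_{k+1}):

  H_0: rank C_0 − rank ∂_1 = 5 − 4 = 1, and the invariant factors of ∂_1 are all 1, so H_0 ≅ Z.
  H_1: rank ker ∂_1 − rank ∂_2 = (7 − 4) − 2 = 1, and the invariant factors of ∂_2 are all 1, so H_1 ≅ Z.
  H_2: rank ker ∂_2 − rank ∂_3 = (2 − 2) − 0 = 0, and there is no ∂_3, so H_2 ≅ 0.

As a check, the Euler characteristic is 5 − 7 + 2 = 0, which agrees with 1 − 1 + 0 = 0.

H_0 = Z,  H_1 = Z,  H_2 = 0.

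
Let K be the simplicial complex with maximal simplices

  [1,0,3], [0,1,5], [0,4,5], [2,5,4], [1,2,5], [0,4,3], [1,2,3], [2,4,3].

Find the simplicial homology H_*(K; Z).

H_0 = Z,  H_1 = 0,  H_2 = Z.

Fix the vertex order 0 < 1 < 2 < 3 < 4 < 5 and write every simplex with vertices in increasing order. Then dim K = 2 and the simplices of K are:

  0-simplices (6): [0], [1], [2], [3], [4], [5]
  1-simplices (12): [0,1], [0,3], [0,4], [0,5], [1,2], [1,3], [1,5], [2,3], [2,4], [2,5], [3,4], [4,5]
  2-simplices (8): [0,1,3], [0,1,5], [0,3,4], [0,4,5], [1,2,3], [1,2,5], [2,3,4], [2,4,5]

giving chain groups C_0 ≅ Z^6, C_1 ≅ Z^12, C_2 ≅ Z^8.

Boundary ∂_1: C_1 → C_0 maps an edge to its endpoints' difference, ∂[p,q] = q − p. For instance
  ∂[0,4] = [4] − [0].
The 6×12 boundary matrix has rank 5 and Smith normal form diag(1,1,1,1,1).

Boundary ∂_2: C_2 → C_1 sends each 2-simplex [p,q,r] to [q,r] − [p,r] + [p,q]. For instance
  ∂[0,3,4] = [3,4] − [0,4] + [0,3],
  ∂[2,4,5] = [4,5] − [2,5] + [2,4].
The resulting 12×8 matrix has rank 7, and its Smith normal form has invariant factors (1,1,1,1,1,1,1).

Now H_k = ker ∂_k / im ∂_{k+1}, so:

  H_0: rank C_0 − rank ∂_1 = 6 − 5 = 1, and the invariant factors of ∂_1 are all 1, so H_0 ≅ Z.
  H_1: rank ker ∂_1 − rank ∂_2 = (12 − 5) − 7 = 0, and the invariant factors of ∂_2 are all 1, so H_1 ≅ 0.
  H_2: rank ker ∂_2 − rank ∂_3 = (8 − 7) − 0 = 1, and there is no ∂_3, so H_2 ≅ Z.

As a check, the Euler characteristic is 6 − 12 + 8 = 2, which agrees with 1 − 0 + 1 = 2.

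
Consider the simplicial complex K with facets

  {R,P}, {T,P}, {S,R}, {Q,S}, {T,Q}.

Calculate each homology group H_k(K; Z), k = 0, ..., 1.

H_0 ≅ Z,  H_1 ≅ Z.

Take the total order P < Q < R < S < T on the vertex set. Then K (dimension 1) consists of the simplices:

  0-simplices (5): P, Q, R, S, T
  1-simplices (5): PR, PT, QS, QT, RS

so the chain groups are C_0 ≅ Z^5, C_1 ≅ Z^5.

The boundary map ∂_1: C_1 → C_0 is given by ∂[p,q] = [q] − [p]. For instance
  ∂QS = S − Q.
As a 5×5 matrix over Z this has rank 4, with invariant factors (1,1,1,1).

Reading off H_k = ker ∂_k / im ∂_{k+1}:

  H_0: rank C_0 − rank ∂_1 = 5 − 4 = 1, and the invariant factors of ∂_1 are all 1, so H_0 ≅ Z.
  H_1: rank ker ∂_1 − rank ∂_2 = (5 − 4) − 0 = 1, and there is no ∂_2, so H_1 ≅ Z.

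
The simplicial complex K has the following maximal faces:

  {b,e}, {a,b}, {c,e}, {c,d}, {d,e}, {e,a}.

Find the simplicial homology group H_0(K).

Take the total order a < b < c < d < e on the vertex set. Then K (dimension 1) consists of the simplices:

  0-simplices (5): a, b, c, d, e
  1-simplices (6): ab, ae, be, cd, ce, de

Hence C_0 ≅ Z^5, C_1 ≅ Z^6.

∂_1: C_1 → C_0 maps an edge to its endpoints' difference, ∂[p,q] = q − p. For instance
  ∂be = e − b.
The 5×6 boundary matrix has rank 4 and Smith normal form diag(1,1,1,1).

From H_k ≅ ker(∂_k) / im(∂_{k+1}) we obtain:

  H_0: rank C_0 − rank ∂_1 = 5 − 4 = 1, and the invariant factors of ∂_1 are all 1, so H_0 ≅ Z.

H_0 = Z.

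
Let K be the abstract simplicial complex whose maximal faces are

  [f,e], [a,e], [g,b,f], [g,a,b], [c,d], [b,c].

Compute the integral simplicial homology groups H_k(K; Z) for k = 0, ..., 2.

H_0 ≅ Z,  H_1 ≅ Z,  H_2 = 0.

K has 7 vertices, 9 edges, 2 triangles.
rank ∂_0 = 0, rank ∂_1 = 6 ⇒ b_0 = 7 − 0 − 6 = 1; all invariant factors of ∂_1 are 1 so no torsion. So H_0 ≅ Z.
rank ∂_1 = 6, rank ∂_2 = 2 ⇒ b_1 = 9 − 6 − 2 = 1; all invariant factors of ∂_2 are 1 so no torsion. So H_1 ≅ Z.
rank ∂_2 = 2, rank ∂_3 = 0 ⇒ b_2 = 2 − 2 − 0 = 0. So H_2 ≅ 0.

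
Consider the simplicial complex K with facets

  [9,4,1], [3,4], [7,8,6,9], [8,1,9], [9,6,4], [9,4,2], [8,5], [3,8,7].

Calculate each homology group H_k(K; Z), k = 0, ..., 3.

H_0 = Z,  H_1 = Z,  H_2 = 0,  H_3 = 0.

We work with the vertex ordering 1 < 2 < 3 < 4 < 5 < 6 < 7 < 8 < 9. The simplices of K, each written with vertices in increasing order, are:

  0-simplices (9): [1], [2], [3], [4], [5], [6], [7], [8], [9]
  1-simplices (17): [1,4], [1,8], [1,9], [2,4], [2,9], [3,4], [3,7], [3,8], [4,6], [4,9], [5,8], [6,7], [6,8], [6,9], [7,8], [7,9], [8,9]
  2-simplices (9): [1,4,9], [1,8,9], [2,4,9], [3,7,8], [4,6,9], [6,7,8], [6,7,9], [6,8,9], [7,8,9]
  3-simplices (1): [6,7,8,9]

so the chain groups are C_0 ≅ Z^9, C_1 ≅ Z^17, C_2 ≅ Z^9, C_3 ≅ Z^1.

∂_1: C_1 → C_0 maps an edge to its endpoints' difference, ∂[p,q] = q − p. For instance
  ∂[2,4] = [4] − [2].
This gives a 9×17 integer matrix of rank 8; reducing to Smith normal form yields diagonal entries (1,1,1,1,1,1,1,1).

The boundary map ∂_2: C_2 → C_1 acts by ∂[p,q,r] = [q,r] − [p,r] + [p,q]. For instance
  ∂[6,7,9] = [7,9] − [6,9] + [6,7],
  ∂[7,8,9] = [8,9] − [7,9] + [7,8].
The 17×9 boundary matrix has rank 8 and Smith normal form diag(1,1,1,1,1,1,1,1).

The boundary map ∂_3: C_3 → C_2 sends each 3-simplex σ to the alternating sum Σ_i (−1)^i (σ with its i-th vertex removed). For instance
  ∂[6,7,8,9] = [7,8,9] − [6,8,9] + [6,7,9] − [6,7,8].
This gives a 9×1 integer matrix of rank 1; reducing to Smith normal form yields diagonal entries (1).

Computing H_k = (kernel of ∂_k) / (image of ∂_{k+1}):

  H_0: rank C_0 − rank ∂_1 = 9 − 8 = 1, and the invariant factors of ∂_1 are all 1, so H_0 ≅ Z.
  H_1: rank ker ∂_1 − rank ∂_2 = (17 − 8) − 8 = 1, and the invariant factors of ∂_2 are all 1, so H_1 ≅ Z.
  H_2: rank ker ∂_2 − rank ∂_3 = (9 − 8) − 1 = 0, and the invariant factors of ∂_3 are all 1, so H_2 ≅ 0.
  H_3: rank ker ∂_3 − rank ∂_4 = (1 − 1) − 0 = 0, and there is no ∂_4, so H_3 ≅ 0.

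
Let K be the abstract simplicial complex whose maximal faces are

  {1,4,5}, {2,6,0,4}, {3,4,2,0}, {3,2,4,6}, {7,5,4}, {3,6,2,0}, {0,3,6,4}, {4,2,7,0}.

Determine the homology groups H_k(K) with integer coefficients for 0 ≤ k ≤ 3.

Take the total order 0 < 1 < 2 < 3 < 4 < 5 < 6 < 7 on the vertex set. Then K (dimension 3) consists of the simplices:

  0-simplices (8): [0], [1], [2], [3], [4], [5], [6], [7]
  1-simplices (17): [0,2], [0,3], [0,4], [0,6], [0,7], [1,4], [1,5], [2,3], [2,4], [2,6], [2,7], [3,4], [3,6], [4,5], [4,6], [4,7], [5,7]
  2-simplices (15): [0,2,3], [0,2,4], [0,2,6], [0,2,7], [0,3,4], [0,3,6], [0,4,6], [0,4,7], [1,4,5], [2,3,4], [2,3,6], [2,4,6], [2,4,7], [3,4,6], [4,5,7]
  3-simplices (6): [0,2,3,4], [0,2,3,6], [0,2,4,6], [0,2,4,7], [0,3,4,6], [2,3,4,6]

giving chain groups C_0 ≅ Z^8, C_1 ≅ Z^17, C_2 ≅ Z^15, C_3 ≅ Z^6.

The boundary map ∂_1: C_1 → C_0 is given by ∂[p,q] = [q] − [p].
The 8×17 boundary matrix has rank 7 and Smith normal form diag(1,1,1,1,1,1,1).

The boundary map ∂_2: C_2 → C_1 acts by ∂[p,q,r] = [q,r] − [p,r] + [p,q]. For instance
  ∂[0,2,6] = [2,6] − [0,6] + [0,2],
  ∂[0,3,4] = [3,4] − [0,4] + [0,3].
The resulting 17×15 matrix has rank 10, and its Smith normal form has invariant factors (1,1,1,1,1,1,1,1,1,1).

∂_3: C_3 → C_2 sends each 3-simplex σ to the alternating sum Σ_i (−1)^i (σ with its i-th vertex removed). For instance
  ∂[0,2,3,4] = [2,3,4] − [0,3,4] + [0,2,4] − [0,2,3],
  ∂[0,2,4,7] = [2,4,7] − [0,4,7] + [0,2,7] − [0,2,4].
The resulting 15×6 matrix has rank 5, and its Smith normal form has invariant factors (1,1,1,1,1).

Computing H_k = (kernel of ∂_k) / (image of ∂_{k+1}):

  H_0: rank C_0 − rank ∂_1 = 8 − 7 = 1, and the invariant factors of ∂_1 are all 1, so H_0 = Z.
  H_1: rank ker ∂_1 − rank ∂_2 = (17 − 7) − 10 = 0, and the invariant factors of ∂_2 are all 1, so H_1 = 0.
  H_2: rank ker ∂_2 − rank ∂_3 = (15 − 10) − 5 = 0, and the invariant factors of ∂_3 are all 1, so H_2 = 0.
  H_3: rank ker ∂_3 − rank ∂_4 = (6 − 5) − 0 = 1, and there is no ∂_4, so H_3 = Z.

As a check, the Euler characteristic is 8 − 17 + 15 − 6 = 0, which agrees with 1 − 0 + 0 − 1 = 0.

H_0 = Z,  H_1 = 0,  H_2 = 0,  H_3 = Z.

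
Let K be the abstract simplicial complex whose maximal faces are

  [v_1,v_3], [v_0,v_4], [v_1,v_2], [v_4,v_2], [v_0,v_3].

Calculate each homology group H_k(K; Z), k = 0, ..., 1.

H_0 ≅ Z,  H_1 ≅ Z.

K has 5 vertices, 5 edges.
rank ∂_0 = 0, rank ∂_1 = 4 ⇒ b_0 = 5 − 0 − 4 = 1; all invariant factors of ∂_1 are 1 so no torsion. So H_0 ≅ Z.
rank ∂_1 = 4, rank ∂_2 = 0 ⇒ b_1 = 5 − 4 − 0 = 1. So H_1 ≅ Z.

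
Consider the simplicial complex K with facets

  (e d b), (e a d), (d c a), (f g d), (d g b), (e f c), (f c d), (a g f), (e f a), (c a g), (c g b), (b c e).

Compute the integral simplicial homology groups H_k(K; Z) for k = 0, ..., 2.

Order the vertices as a < b < c < d < e < f < g. Listing each simplex with vertices in this order, K has dimension 2 with simplices:

  0-simplices (7): a, b, c, d, e, f, g
  1-simplices (18): ac, ad, ae, af, ag, bc, bd, be, bg, cd, ce, cf, cg, de, df, dg, ef, fg
  2-simplices (12): acd, acg, ade, aef, afg, bce, bcg, bde, bdg, cdf, cef, dfg

so the chain groups are C_0 ≅ Z^7, C_1 ≅ Z^18, C_2 ≅ Z^12.

The boundary map ∂_1: C_1 → C_0 sends each edge [p,q] (with p < q) to q − p.
The resulting 7×18 matrix has rank 6, and its Smith normal form has invariant factors (1,1,1,1,1,1).

Boundary ∂_2: C_2 → C_1 maps a triangle to the signed sum of its edges. For instance
  ∂bde = de − be + bd,
  ∂acg = cg − ag + ac.
The resulting 18×12 matrix has rank 12, and its Smith normal form has invariant factors (1,1,1,1,1,1,1,1,1,1,1,2).

Reading off H_k = ker ∂_k / im ∂_{k+1}:

  H_0: rank C_0 − rank ∂_1 = 7 − 6 = 1, and the invariant factors of ∂_1 are all 1, so H_0 ≅ Z.
  H_1: rank ker ∂_1 − rank ∂_2 = (18 − 6) − 12 = 0, and ∂_2 has invariant factor 2 > 1, so H_1 ≅ Z/2Z.
  H_2: rank ker ∂_2 − rank ∂_3 = (12 − 12) − 0 = 0, and there is no ∂_3, so H_2 ≅ 0.

(K is a triangulation of the real projective plane RP^2.)

H_0 = Z,  H_1 = Z/2Z,  H_2 = 0.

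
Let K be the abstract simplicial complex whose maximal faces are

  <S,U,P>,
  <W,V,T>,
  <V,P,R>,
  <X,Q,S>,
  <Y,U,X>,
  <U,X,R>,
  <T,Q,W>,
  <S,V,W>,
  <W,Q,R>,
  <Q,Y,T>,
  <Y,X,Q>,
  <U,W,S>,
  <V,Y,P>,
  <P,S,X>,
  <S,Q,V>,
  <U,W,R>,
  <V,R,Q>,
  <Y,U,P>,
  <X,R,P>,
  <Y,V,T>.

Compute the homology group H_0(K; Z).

H_0 ≅ Z.

We work with the vertex ordering P < Q < R < S < T < U < V < W < X < Y. The simplices of K, each written with vertices in increasing order, are:

  0-simplices (10): P, Q, R, S, T, U, V, W, X, Y
  1-simplices (30): PR, PS, PU, PV, PX, PY, QR, QS, QT, QV, QW, QX, QY, RU, RV, RW, RX, SU, SV, SW, SX, TV, TW, TY, UW, UX, UY, VW, VY, XY
  2-simplices (20): PRV, PRX, PSU, PSX, PUY, PVY, QRV, QRW, QSV, QSX, QTW, QTY, QXY, RUW, RUX, SUW, SVW, TVW, TVY, UXY

giving chain groups C_0 ≅ Z^10, C_1 ≅ Z^30, C_2 ≅ Z^20.

Boundary ∂_1: C_1 → C_0 sends each edge [p,q] (with p < q) to q − p.
The 10×30 boundary matrix has rank 9 and Smith normal form diag(1,1,1,1,1,1,1,1,1).

The boundary map ∂_2: C_2 → C_1 sends each 2-simplex [p,q,r] to [q,r] − [p,r] + [p,q]. For instance
  ∂TVW = VW − TW + TV,
  ∂TVY = VY − TY + TV.
This gives a 30×20 integer matrix of rank 20; reducing to Smith normal form yields diagonal entries (1,1,1,1,1,1,1,1,1,1,1,1,1,1,1,1,1,1,1,2).

From H_k ≅ ker(∂_k) / im(∂_{k+1}) we obtain:

  H_0: rank C_0 − rank ∂_1 = 10 − 9 = 1, and the invariant factors of ∂_1 are all 1, so H_0 = Z.

(K is a triangulation of the Klein bottle.)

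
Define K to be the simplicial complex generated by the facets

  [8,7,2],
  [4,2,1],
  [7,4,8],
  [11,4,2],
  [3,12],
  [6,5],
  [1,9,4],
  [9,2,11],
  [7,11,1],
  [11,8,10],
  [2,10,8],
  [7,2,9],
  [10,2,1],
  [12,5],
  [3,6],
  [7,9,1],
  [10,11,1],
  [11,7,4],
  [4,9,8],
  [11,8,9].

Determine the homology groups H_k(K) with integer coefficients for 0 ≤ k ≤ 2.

Take the total order 1 < 2 < 3 < 4 < 5 < 6 < 7 < 8 < 9 < 10 < 11 < 12 on the vertex set. Then K (dimension 2) consists of the simplices:

  0-simplices (12): [1], [2], [3], [4], [5], [6], [7], [8], [9], [10], [11], [12]
  1-simplices (28): (28 of them)
  2-simplices (16): [1,2,4], [1,2,10], [1,4,9], [1,7,9], [1,7,11], [1,10,11], [2,4,11], [2,7,8], [2,7,9], [2,8,10], [2,9,11], [4,7,8], [4,7,11], [4,8,9], [8,9,11], [8,10,11]

giving chain groups C_0 ≅ Z^12, C_1 ≅ Z^28, C_2 ≅ Z^16.

Boundary ∂_1: C_1 → C_0 maps an edge to its endpoints' difference, ∂[p,q] = q − p. For instance
  ∂[2,11] = [11] − [2].
This gives a 12×28 integer matrix of rank 10; reducing to Smith normal form yields diagonal entries (1,1,1,1,1,1,1,1,1,1).

Boundary ∂_2: C_2 → C_1 sends each 2-simplex [p,q,r] to [q,r] − [p,r] + [p,q]. For instance
  ∂[2,8,10] = [8,10] − [2,10] + [2,8],
  ∂[4,7,11] = [7,11] − [4,11] + [4,7].
This gives a 28×16 integer matrix of rank 15; reducing to Smith normal form yields diagonal entries (1,1,1,1,1,1,1,1,1,1,1,1,1,1,1).

Computing H_k = (kernel of ∂_k) / (image of ∂_{k+1}):

  H_0: rank C_0 − rank ∂_1 = 12 − 10 = 2, and the invariant factors of ∂_1 are all 1, so H_0 ≅ Z^2.
  H_1: rank ker ∂_1 − rank ∂_2 = (28 − 10) − 15 = 3, and the invariant factors of ∂_2 are all 1, so H_1 ≅ Z^3.
  H_2: rank ker ∂_2 − rank ∂_3 = (16 − 15) − 0 = 1, and there is no ∂_3, so H_2 ≅ Z.

(K is a triangulation of the disjoint union of the torus T^2 and the circle S^1.)

H_0 ≅ Z^2,  H_1 ≅ Z^3,  H_2 ≅ Z.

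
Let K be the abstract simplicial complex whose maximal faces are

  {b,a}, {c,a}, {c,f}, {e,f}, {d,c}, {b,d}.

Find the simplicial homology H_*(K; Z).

Take the total order a < b < c < d < e < f on the vertex set. Then K (dimension 1) consists of the simplices:

  0-simplices (6): a, b, c, d, e, f
  1-simplices (6): ab, ac, bd, cd, cf, ef

giving chain groups C_0 ≅ Z^6, C_1 ≅ Z^6.

Boundary ∂_1: C_1 → C_0 maps an edge to its endpoints' difference, ∂[p,q] = q − p. For instance
  ∂cf = f − c.
As a 6×6 matrix over Z this has rank 5, with invariant factors (1,1,1,1,1).

From H_k ≅ ker(∂_k) / im(∂_{k+1}) we obtain:

  H_0: rank C_0 − rank ∂_1 = 6 − 5 = 1, and the invariant factors of ∂_1 are all 1, so H_0 ≅ Z.
  H_1: rank ker ∂_1 − rank ∂_2 = (6 − 5) − 0 = 1, and there is no ∂_2, so H_1 ≅ Z.

H_0 = Z,  H_1 = Z.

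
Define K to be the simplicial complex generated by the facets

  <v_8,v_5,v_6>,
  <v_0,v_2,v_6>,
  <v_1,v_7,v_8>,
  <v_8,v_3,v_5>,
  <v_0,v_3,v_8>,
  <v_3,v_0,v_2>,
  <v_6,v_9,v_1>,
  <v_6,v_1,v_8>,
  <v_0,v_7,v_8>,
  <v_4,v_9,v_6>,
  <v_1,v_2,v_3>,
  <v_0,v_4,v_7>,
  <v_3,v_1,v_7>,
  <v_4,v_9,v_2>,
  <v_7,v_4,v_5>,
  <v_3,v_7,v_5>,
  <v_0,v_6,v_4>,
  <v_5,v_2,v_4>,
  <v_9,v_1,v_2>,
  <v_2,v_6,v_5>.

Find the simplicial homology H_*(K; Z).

We work with the vertex ordering v_0 < v_1 < v_2 < v_3 < v_4 < v_5 < v_6 < v_7 < v_8 < v_9. The simplices of K, each written with vertices in increasing order, are:

  0-simplices (10): [v_0], [v_1], [v_2], [v_3], [v_4], [v_5], [v_6], [v_7], [v_8], [v_9]
  1-simplices (30): (30 of them)
  2-simplices (20): (20 of them)

giving chain groups C_0 ≅ Z^10, C_1 ≅ Z^30, C_2 ≅ Z^20.

∂_1: C_1 → C_0 sends each edge [p,q] (with p < q) to q − p. For instance
  ∂[v_4,v_5] = [v_5] − [v_4].
As a 10×30 matrix over Z this has rank 9, with invariant factors (1,1,1,1,1,1,1,1,1).

Boundary ∂_2: C_2 → C_1 maps a triangle to the signed sum of its edges. For instance
  ∂[v_2,v_4,v_9] = [v_4,v_9] − [v_2,v_9] + [v_2,v_4],
  ∂[v_0,v_7,v_8] = [v_7,v_8] − [v_0,v_8] + [v_0,v_7].
The resulting 30×20 matrix has rank 20, and its Smith normal form has invariant factors (1,1,1,1,1,1,1,1,1,1,1,1,1,1,1,1,1,1,1,2).

Computing H_k = (kernel of ∂_k) / (image of ∂_{k+1}):

  H_0: rank C_0 − rank ∂_1 = 10 − 9 = 1, and the invariant factors of ∂_1 are all 1, so H_0 = Z.
  H_1: rank ker ∂_1 − rank ∂_2 = (30 − 9) − 20 = 1, and ∂_2 has invariant factor 2 > 1, so H_1 = Z ⊕ Z/2.
  H_2: rank ker ∂_2 − rank ∂_3 = (20 − 20) − 0 = 0, and there is no ∂_3, so H_2 = 0.

(K is a triangulation of the Klein bottle.)

H_0 = Z,  H_1 = Z ⊕ Z/2,  H_2 = 0.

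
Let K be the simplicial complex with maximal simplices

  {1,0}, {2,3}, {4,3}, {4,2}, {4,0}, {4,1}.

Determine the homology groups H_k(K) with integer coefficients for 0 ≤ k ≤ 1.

Fix the vertex order 0 < 1 < 2 < 3 < 4 and write every simplex with vertices in increasing order. Then dim K = 1 and the simplices of K are:

  0-simplices (5): [0], [1], [2], [3], [4]
  1-simplices (6): [0,1], [0,4], [1,4], [2,3], [2,4], [3,4]

so the chain groups are C_0 ≅ Z^5, C_1 ≅ Z^6.

The boundary map ∂_1: C_1 → C_0 is given by ∂[p,q] = [q] − [p].
As a 5×6 matrix over Z this has rank 4, with invariant factors (1,1,1,1).

Now H_k = ker ∂_k / im ∂_{k+1}, so:

  H_0: rank C_0 − rank ∂_1 = 5 − 4 = 1, and the invariant factors of ∂_1 are all 1, so H_0 ≅ Z.
  H_1: rank ker ∂_1 − rank ∂_2 = (6 − 4) − 0 = 2, and there is no ∂_2, so H_1 ≅ Z^2.

As a check, the Euler characteristic is 5 − 6 = -1, which agrees with 1 − 2 = -1.

H_0 ≅ Z,  H_1 ≅ Z^2.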